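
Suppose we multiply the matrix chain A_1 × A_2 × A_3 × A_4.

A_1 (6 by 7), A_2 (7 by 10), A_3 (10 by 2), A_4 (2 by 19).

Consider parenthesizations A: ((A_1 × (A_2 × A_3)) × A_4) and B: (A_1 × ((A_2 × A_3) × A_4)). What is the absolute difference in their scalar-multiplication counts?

Order A = ((A_1 × (A_2 × A_3)) × A_4): (A_2 × A_3): 7×10 by 10×2 → 7×2, cost 7·10·2 = 140; (A_1 × (A_2 × A_3)): 6×7 by 7×2 → 6×2, cost 6·7·2 = 84; cumulative 224; ((A_1 × (A_2 × A_3)) × A_4): 6×2 by 2×19 → 6×19, cost 6·2·19 = 228; cumulative 452. Total 452.
Order B = (A_1 × ((A_2 × A_3) × A_4)): (A_2 × A_3): 7×10 by 10×2 → 7×2, cost 7·10·2 = 140; ((A_2 × A_3) × A_4): 7×2 by 2×19 → 7×19, cost 7·2·19 = 266; cumulative 406; (A_1 × ((A_2 × A_3) × A_4)): 6×7 by 7×19 → 6×19, cost 6·7·19 = 798; cumulative 1204. Total 1204.
Difference: |452 − 1204| = 752.

752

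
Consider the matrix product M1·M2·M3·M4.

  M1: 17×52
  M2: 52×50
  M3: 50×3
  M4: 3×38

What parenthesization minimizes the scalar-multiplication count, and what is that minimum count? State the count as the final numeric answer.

12390

Adjacent pairs: M1M2 = 17·52·50 = 44200; M2M3 = 52·50·3 = 7800; M3M4 = 50·3·38 = 5700.
Length 3: M1..M3: k=1: 0+7800+17·52·3=10452; k=2: 44200+0+17·50·3=46750 → min 10452 | M2..M4: k=2: 0+5700+52·50·38=104500; k=3: 7800+0+52·3·38=13728 → min 13728.
Length 4: M1..M4: k=1: 0+13728+17·52·38=47320; k=2: 44200+5700+17·50·38=82200; k=3: 10452+0+17·3·38=12390 → min 12390.
Optimal parenthesization: ((M1·(M2·M3))·M4) with cost 12390.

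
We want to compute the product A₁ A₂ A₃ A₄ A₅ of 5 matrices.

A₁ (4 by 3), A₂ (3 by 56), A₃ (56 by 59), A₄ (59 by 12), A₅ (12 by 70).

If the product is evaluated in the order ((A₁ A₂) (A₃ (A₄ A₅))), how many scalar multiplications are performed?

297192

(A₁ A₂): 4×3 by 3×56 → 4×56, cost 4·3·56 = 672
(A₄ A₅): 59×12 by 12×70 → 59×70, cost 59·12·70 = 49560
(A₃ (A₄ A₅)): 56×59 by 59×70 → 56×70, cost 56·59·70 = 231280; cumulative 280840
((A₁ A₂) (A₃ (A₄ A₅))): 4×56 by 56×70 → 4×70, cost 4·56·70 = 15680; cumulative 297192
Total: 297192 scalar multiplications.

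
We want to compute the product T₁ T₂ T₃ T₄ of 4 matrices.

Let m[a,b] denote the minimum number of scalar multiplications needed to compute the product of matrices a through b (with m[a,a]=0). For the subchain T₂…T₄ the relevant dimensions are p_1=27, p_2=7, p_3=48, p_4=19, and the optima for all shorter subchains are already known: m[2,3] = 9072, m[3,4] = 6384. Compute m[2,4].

9975

m[2,4] = min over k∈[2,3] of m[2,k]+m[k+1,4]+p_{1}·p_k·p_{4}.
k=2: 0 + 6384 + 27·7·19 = 9975; k=3: 9072 + 0 + 27·48·19 = 33696.
Minimum: 9975 at k=2.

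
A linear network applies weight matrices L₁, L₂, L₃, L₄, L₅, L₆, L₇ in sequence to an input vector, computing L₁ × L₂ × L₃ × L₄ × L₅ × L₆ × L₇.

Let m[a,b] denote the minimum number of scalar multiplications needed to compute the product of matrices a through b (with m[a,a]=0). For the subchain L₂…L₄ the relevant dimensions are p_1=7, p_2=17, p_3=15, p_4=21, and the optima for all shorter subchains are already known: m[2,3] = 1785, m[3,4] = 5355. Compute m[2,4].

m[2,4] = min over k∈[2,3] of m[2,k]+m[k+1,4]+p_{1}·p_k·p_{4}.
k=2: 0 + 5355 + 7·17·21 = 7854; k=3: 1785 + 0 + 7·15·21 = 3990.
Minimum: 3990 at k=3.

3990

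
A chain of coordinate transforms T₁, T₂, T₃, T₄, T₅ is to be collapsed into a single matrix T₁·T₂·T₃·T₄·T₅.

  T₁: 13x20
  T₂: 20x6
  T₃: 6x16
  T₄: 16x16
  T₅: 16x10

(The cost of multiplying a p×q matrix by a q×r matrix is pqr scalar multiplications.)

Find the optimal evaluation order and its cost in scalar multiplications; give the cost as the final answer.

Adjacent pairs: T₁T₂ = 13·20·6 = 1560; T₂T₃ = 20·6·16 = 1920; T₃T₄ = 6·16·16 = 1536; T₄T₅ = 16·16·10 = 2560.
Length 3: T₁..T₃: k=1: 0+1920+13·20·16=6080; k=2: 1560+0+13·6·16=2808 → min 2808 | T₂..T₄: k=2: 0+1536+20·6·16=3456; k=3: 1920+0+20·16·16=7040 → min 3456 | T₃..T₅: k=3: 0+2560+6·16·10=3520; k=4: 1536+0+6·16·10=2496 → min 2496.
Length 4: T₁..T₄: k=1: 0+3456+13·20·16=7616; k=2: 1560+1536+13·6·16=4344; k=3: 2808+0+13·16·16=6136 → min 4344 | T₂..T₅: k=2: 0+2496+20·6·10=3696; k=3: 1920+2560+20·16·10=7680; k=4: 3456+0+20·16·10=6656 → min 3696.
Length 5: T₁..T₅: k=1: 0+3696+13·20·10=6296; k=2: 1560+2496+13·6·10=4836; k=3: 2808+2560+13·16·10=7448; k=4: 4344+0+13·16·10=6424 → min 4836.
Optimal parenthesization: ((T₁·T₂)·((T₃·T₄)·T₅)) with cost 4836.

4836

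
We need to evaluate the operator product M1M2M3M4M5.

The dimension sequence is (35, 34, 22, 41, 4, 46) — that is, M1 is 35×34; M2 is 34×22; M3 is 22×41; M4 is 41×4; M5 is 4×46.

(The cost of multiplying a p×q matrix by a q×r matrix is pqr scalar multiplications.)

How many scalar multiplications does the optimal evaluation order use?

17800

Adjacent pairs: M1M2 = 35·34·22 = 26180; M2M3 = 34·22·41 = 30668; M3M4 = 22·41·4 = 3608; M4M5 = 41·4·46 = 7544.
Length 3: M1..M3: k=1: 0+30668+35·34·41=79458; k=2: 26180+0+35·22·41=57750 → min 57750 | M2..M4: k=2: 0+3608+34·22·4=6600; k=3: 30668+0+34·41·4=36244 → min 6600 | M3..M5: k=3: 0+7544+22·41·46=49036; k=4: 3608+0+22·4·46=7656 → min 7656.
Length 4: M1..M4: k=1: 0+6600+35·34·4=11360; k=2: 26180+3608+35·22·4=32868; k=3: 57750+0+35·41·4=63490 → min 11360 | M2..M5: k=2: 0+7656+34·22·46=42064; k=3: 30668+7544+34·41·46=102336; k=4: 6600+0+34·4·46=12856 → min 12856.
Length 5: M1..M5: k=1: 0+12856+35·34·46=67596; k=2: 26180+7656+35·22·46=69256; k=3: 57750+7544+35·41·46=131304; k=4: 11360+0+35·4·46=17800 → min 17800.
Optimal order: ((M1(M2(M3M4)))M5) with cost 17800.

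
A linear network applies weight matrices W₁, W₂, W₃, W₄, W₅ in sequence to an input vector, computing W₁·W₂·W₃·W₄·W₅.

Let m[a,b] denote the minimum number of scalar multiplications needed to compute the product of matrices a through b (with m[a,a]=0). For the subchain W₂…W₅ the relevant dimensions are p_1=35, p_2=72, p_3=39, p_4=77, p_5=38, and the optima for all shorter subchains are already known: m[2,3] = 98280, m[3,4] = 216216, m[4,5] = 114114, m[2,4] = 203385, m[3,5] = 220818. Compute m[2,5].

m[2,5] = min over k∈[2,4] of m[2,k]+m[k+1,5]+p_{1}·p_k·p_{5}.
k=2: 0 + 220818 + 35·72·38 = 316578; k=3: 98280 + 114114 + 35·39·38 = 264264; k=4: 203385 + 0 + 35·77·38 = 305795.
Minimum: 264264 at k=3.

264264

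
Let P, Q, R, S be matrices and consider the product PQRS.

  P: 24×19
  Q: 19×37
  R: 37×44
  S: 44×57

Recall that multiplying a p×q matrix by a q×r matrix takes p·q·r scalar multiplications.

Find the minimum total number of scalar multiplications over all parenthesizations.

Adjacent pairs: PQ = 24·19·37 = 16872; QR = 19·37·44 = 30932; RS = 37·44·57 = 92796.
Length 3: P..R: k=1: 0+30932+24·19·44=50996; k=2: 16872+0+24·37·44=55944 → min 50996 | Q..S: k=2: 0+92796+19·37·57=132867; k=3: 30932+0+19·44·57=78584 → min 78584.
Length 4: P..S: k=1: 0+78584+24·19·57=104576; k=2: 16872+92796+24·37·57=160284; k=3: 50996+0+24·44·57=111188 → min 104576.
Optimal order: (P((QR)S)) with cost 104576.

104576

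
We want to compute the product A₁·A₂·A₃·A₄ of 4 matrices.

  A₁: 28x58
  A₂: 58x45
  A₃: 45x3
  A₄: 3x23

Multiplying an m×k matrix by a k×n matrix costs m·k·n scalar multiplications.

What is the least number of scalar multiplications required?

Adjacent pairs: A₁A₂ = 28·58·45 = 73080; A₂A₃ = 58·45·3 = 7830; A₃A₄ = 45·3·23 = 3105.
Length 3: A₁..A₃: k=1: 0+7830+28·58·3=12702; k=2: 73080+0+28·45·3=76860 → min 12702 | A₂..A₄: k=2: 0+3105+58·45·23=63135; k=3: 7830+0+58·3·23=11832 → min 11832.
Length 4: A₁..A₄: k=1: 0+11832+28·58·23=49184; k=2: 73080+3105+28·45·23=105165; k=3: 12702+0+28·3·23=14634 → min 14634.
Optimal order: ((A₁·(A₂·A₃))·A₄) with cost 14634.

14634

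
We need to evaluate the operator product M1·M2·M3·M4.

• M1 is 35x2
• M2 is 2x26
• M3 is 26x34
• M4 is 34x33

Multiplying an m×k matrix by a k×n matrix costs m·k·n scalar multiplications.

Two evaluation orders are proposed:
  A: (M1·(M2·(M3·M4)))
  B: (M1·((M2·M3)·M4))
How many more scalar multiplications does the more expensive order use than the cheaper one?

26876

Order A = (M1·(M2·(M3·M4))): (M3·M4): 26×34 by 34×33 → 26×33, cost 26·34·33 = 29172; (M2·(M3·M4)): 2×26 by 26×33 → 2×33, cost 2·26·33 = 1716; cumulative 30888; (M1·(M2·(M3·M4))): 35×2 by 2×33 → 35×33, cost 35·2·33 = 2310; cumulative 33198. Total 33198.
Order B = (M1·((M2·M3)·M4)): (M2·M3): 2×26 by 26×34 → 2×34, cost 2·26·34 = 1768; ((M2·M3)·M4): 2×34 by 34×33 → 2×33, cost 2·34·33 = 2244; cumulative 4012; (M1·((M2·M3)·M4)): 35×2 by 2×33 → 35×33, cost 35·2·33 = 2310; cumulative 6322. Total 6322.
Difference: |33198 − 6322| = 26876.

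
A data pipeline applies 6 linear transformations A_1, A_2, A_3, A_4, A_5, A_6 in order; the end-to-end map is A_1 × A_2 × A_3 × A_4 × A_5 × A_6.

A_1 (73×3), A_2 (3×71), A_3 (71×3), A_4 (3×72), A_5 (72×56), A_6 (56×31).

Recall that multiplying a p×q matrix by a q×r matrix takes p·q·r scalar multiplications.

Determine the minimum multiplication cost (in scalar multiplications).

Adjacent pairs: A_1A_2 = 73·3·71 = 15549; A_2A_3 = 3·71·3 = 639; A_3A_4 = 71·3·72 = 15336; A_4A_5 = 3·72·56 = 12096; A_5A_6 = 72·56·31 = 124992.
Length 3: A_1..A_3: k=1: 0+639+73·3·3=1296; k=2: 15549+0+73·71·3=31098 → min 1296 | A_2..A_4: k=2: 0+15336+3·71·72=30672; k=3: 639+0+3·3·72=1287 → min 1287 | A_3..A_5: k=3: 0+12096+71·3·56=24024; k=4: 15336+0+71·72·56=301608 → min 24024 | A_4..A_6: k=4: 0+124992+3·72·31=131688; k=5: 12096+0+3·56·31=17304 → min 17304.
Length 4: A_1..A_4: k=1: 0+1287+73·3·72=17055; k=2: 15549+15336+73·71·72=404061; k=3: 1296+0+73·3·72=17064 → min 17055 | A_2..A_5: k=2: 0+24024+3·71·56=35952; k=3: 639+12096+3·3·56=13239; k=4: 1287+0+3·72·56=13383 → min 13239 | A_3..A_6: k=3: 0+17304+71·3·31=23907; k=4: 15336+124992+71·72·31=298800; k=5: 24024+0+71·56·31=147280 → min 23907.
Length 5: A_1..A_5: k=1: 0+13239+73·3·56=25503; k=2: 15549+24024+73·71·56=329821; k=3: 1296+12096+73·3·56=25656; k=4: 17055+0+73·72·56=311391 → min 25503 | A_2..A_6: k=2: 0+23907+3·71·31=30510; k=3: 639+17304+3·3·31=18222; k=4: 1287+124992+3·72·31=132975; k=5: 13239+0+3·56·31=18447 → min 18222.
Length 6: A_1..A_6: k=1: 0+18222+73·3·31=25011; k=2: 15549+23907+73·71·31=200129; k=3: 1296+17304+73·3·31=25389; k=4: 17055+124992+73·72·31=304983; k=5: 25503+0+73·56·31=152231 → min 25011.
Optimal order: (A_1 × ((A_2 × A_3) × ((A_4 × A_5) × A_6))) with cost 25011.

25011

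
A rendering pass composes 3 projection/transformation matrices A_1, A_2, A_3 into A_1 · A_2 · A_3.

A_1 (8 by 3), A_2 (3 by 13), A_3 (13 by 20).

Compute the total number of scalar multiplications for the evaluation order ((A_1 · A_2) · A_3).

2392

(A_1 · A_2): 8×3 by 3×13 → 8×13, cost 8·3·13 = 312
((A_1 · A_2) · A_3): 8×13 by 13×20 → 8×20, cost 8·13·20 = 2080; cumulative 2392
Total: 2392 scalar multiplications.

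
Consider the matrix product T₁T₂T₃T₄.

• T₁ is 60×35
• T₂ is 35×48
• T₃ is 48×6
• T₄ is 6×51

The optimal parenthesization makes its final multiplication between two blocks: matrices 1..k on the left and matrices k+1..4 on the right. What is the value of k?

3

Adjacent pairs: T₁T₂ = 60·35·48 = 100800; T₂T₃ = 35·48·6 = 10080; T₃T₄ = 48·6·51 = 14688.
Length 3: T₁..T₃: k=1: 0+10080+60·35·6=22680; k=2: 100800+0+60·48·6=118080 → min 22680 | T₂..T₄: k=2: 0+14688+35·48·51=100368; k=3: 10080+0+35·6·51=20790 → min 20790.
Top-level splits: k=1: (T₁..T₁)·(T₂..T₄) → 0+20790+60·35·51 = 127890; k=2: (T₁..T₂)·(T₃..T₄) → 100800+14688+60·48·51 = 262368; k=3: (T₁..T₃)·(T₄..T₄) → 22680+0+60·6·51 = 41040.
Best split is after T₃, i.e. k = 3.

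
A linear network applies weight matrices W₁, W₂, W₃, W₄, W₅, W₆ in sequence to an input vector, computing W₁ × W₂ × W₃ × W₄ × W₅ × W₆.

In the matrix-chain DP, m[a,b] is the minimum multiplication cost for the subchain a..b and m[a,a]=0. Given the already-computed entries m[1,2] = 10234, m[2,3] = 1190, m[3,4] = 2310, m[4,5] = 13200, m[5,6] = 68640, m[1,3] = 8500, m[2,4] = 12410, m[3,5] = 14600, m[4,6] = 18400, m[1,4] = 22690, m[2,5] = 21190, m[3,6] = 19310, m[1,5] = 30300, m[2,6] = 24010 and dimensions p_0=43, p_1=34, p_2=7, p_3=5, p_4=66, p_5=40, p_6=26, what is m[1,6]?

32490

m[1,6] = min over k∈[1,5] of m[1,k]+m[k+1,6]+p_{0}·p_k·p_{6}.
k=1: 0 + 24010 + 43·34·26 = 62022; k=2: 10234 + 19310 + 43·7·26 = 37370; k=3: 8500 + 18400 + 43·5·26 = 32490; k=4: 22690 + 68640 + 43·66·26 = 165118; k=5: 30300 + 0 + 43·40·26 = 75020.
Minimum: 32490 at k=3.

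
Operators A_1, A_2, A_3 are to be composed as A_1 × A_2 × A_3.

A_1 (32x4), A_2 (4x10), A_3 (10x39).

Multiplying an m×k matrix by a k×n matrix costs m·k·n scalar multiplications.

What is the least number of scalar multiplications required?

6552

Order (A_1 × (A_2 × A_3)): (A_2 × A_3): 4×10 by 10×39 → 4×39, cost 4·10·39 = 1560; (A_1 × (A_2 × A_3)): 32×4 by 4×39 → 32×39, cost 32·4·39 = 4992; cumulative 6552. Total 6552.
Order ((A_1 × A_2) × A_3): (A_1 × A_2): 32×4 by 4×10 → 32×10, cost 32·4·10 = 1280; ((A_1 × A_2) × A_3): 32×10 by 10×39 → 32×39, cost 32·10·39 = 12480; cumulative 13760. Total 13760.
Minimum: 6552.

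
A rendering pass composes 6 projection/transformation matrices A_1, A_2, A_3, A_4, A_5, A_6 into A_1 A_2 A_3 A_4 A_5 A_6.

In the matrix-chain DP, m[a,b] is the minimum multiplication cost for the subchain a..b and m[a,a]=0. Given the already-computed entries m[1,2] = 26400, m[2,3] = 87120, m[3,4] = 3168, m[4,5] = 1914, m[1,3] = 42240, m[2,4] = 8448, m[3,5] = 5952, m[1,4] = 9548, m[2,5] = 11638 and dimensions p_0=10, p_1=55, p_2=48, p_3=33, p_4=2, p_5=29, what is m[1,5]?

10128

m[1,5] = min over k∈[1,4] of m[1,k]+m[k+1,5]+p_{0}·p_k·p_{5}.
k=1: 0 + 11638 + 10·55·29 = 27588; k=2: 26400 + 5952 + 10·48·29 = 46272; k=3: 42240 + 1914 + 10·33·29 = 53724; k=4: 9548 + 0 + 10·2·29 = 10128.
Minimum: 10128 at k=4.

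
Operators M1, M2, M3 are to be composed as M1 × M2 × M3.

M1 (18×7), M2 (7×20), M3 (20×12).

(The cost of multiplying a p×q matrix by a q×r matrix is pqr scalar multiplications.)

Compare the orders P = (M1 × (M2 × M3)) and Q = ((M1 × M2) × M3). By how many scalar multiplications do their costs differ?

3648

Order P = (M1 × (M2 × M3)): (M2 × M3): 7×20 by 20×12 → 7×12, cost 7·20·12 = 1680; (M1 × (M2 × M3)): 18×7 by 7×12 → 18×12, cost 18·7·12 = 1512; cumulative 3192. Total 3192.
Order Q = ((M1 × M2) × M3): (M1 × M2): 18×7 by 7×20 → 18×20, cost 18·7·20 = 2520; ((M1 × M2) × M3): 18×20 by 20×12 → 18×12, cost 18·20·12 = 4320; cumulative 6840. Total 6840.
Difference: |3192 − 6840| = 3648.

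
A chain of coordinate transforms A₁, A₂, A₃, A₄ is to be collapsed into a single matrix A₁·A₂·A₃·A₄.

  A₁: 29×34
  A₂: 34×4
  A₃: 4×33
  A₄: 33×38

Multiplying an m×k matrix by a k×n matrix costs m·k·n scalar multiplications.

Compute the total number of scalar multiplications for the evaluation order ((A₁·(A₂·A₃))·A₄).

(A₂·A₃): 34×4 by 4×33 → 34×33, cost 34·4·33 = 4488
(A₁·(A₂·A₃)): 29×34 by 34×33 → 29×33, cost 29·34·33 = 32538; cumulative 37026
((A₁·(A₂·A₃))·A₄): 29×33 by 33×38 → 29×38, cost 29·33·38 = 36366; cumulative 73392
Total: 73392 scalar multiplications.

73392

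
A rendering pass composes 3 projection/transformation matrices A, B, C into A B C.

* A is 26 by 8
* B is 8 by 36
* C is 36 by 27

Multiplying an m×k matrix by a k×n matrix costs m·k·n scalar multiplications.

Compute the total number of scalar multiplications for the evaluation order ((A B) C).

(A B): 26×8 by 8×36 → 26×36, cost 26·8·36 = 7488
((A B) C): 26×36 by 36×27 → 26×27, cost 26·36·27 = 25272; cumulative 32760
Total: 32760 scalar multiplications.

32760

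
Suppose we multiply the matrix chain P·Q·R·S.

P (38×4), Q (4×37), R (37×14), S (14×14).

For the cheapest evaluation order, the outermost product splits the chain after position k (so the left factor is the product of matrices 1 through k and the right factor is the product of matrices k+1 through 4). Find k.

1

Adjacent pairs: PQ = 38·4·37 = 5624; QR = 4·37·14 = 2072; RS = 37·14·14 = 7252.
Length 3: P..R: k=1: 0+2072+38·4·14=4200; k=2: 5624+0+38·37·14=25308 → min 4200 | Q..S: k=2: 0+7252+4·37·14=9324; k=3: 2072+0+4·14·14=2856 → min 2856.
Top-level splits: k=1: (P..P)·(Q..S) → 0+2856+38·4·14 = 4984; k=2: (P..Q)·(R..S) → 5624+7252+38·37·14 = 32560; k=3: (P..R)·(S..S) → 4200+0+38·14·14 = 11648.
Best split is after P, i.e. k = 1.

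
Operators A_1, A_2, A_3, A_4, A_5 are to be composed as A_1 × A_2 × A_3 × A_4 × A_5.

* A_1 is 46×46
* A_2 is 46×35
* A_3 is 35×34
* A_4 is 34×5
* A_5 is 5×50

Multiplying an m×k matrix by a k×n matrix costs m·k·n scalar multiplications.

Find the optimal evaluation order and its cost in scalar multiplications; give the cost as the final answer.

36080

Adjacent pairs: A_1A_2 = 46·46·35 = 74060; A_2A_3 = 46·35·34 = 54740; A_3A_4 = 35·34·5 = 5950; A_4A_5 = 34·5·50 = 8500.
Length 3: A_1..A_3: k=1: 0+54740+46·46·34=126684; k=2: 74060+0+46·35·34=128800 → min 126684 | A_2..A_4: k=2: 0+5950+46·35·5=14000; k=3: 54740+0+46·34·5=62560 → min 14000 | A_3..A_5: k=3: 0+8500+35·34·50=68000; k=4: 5950+0+35·5·50=14700 → min 14700.
Length 4: A_1..A_4: k=1: 0+14000+46·46·5=24580; k=2: 74060+5950+46·35·5=88060; k=3: 126684+0+46·34·5=134504 → min 24580 | A_2..A_5: k=2: 0+14700+46·35·50=95200; k=3: 54740+8500+46·34·50=141440; k=4: 14000+0+46·5·50=25500 → min 25500.
Length 5: A_1..A_5: k=1: 0+25500+46·46·50=131300; k=2: 74060+14700+46·35·50=169260; k=3: 126684+8500+46·34·50=213384; k=4: 24580+0+46·5·50=36080 → min 36080.
Optimal parenthesization: ((A_1 × (A_2 × (A_3 × A_4))) × A_5) with cost 36080.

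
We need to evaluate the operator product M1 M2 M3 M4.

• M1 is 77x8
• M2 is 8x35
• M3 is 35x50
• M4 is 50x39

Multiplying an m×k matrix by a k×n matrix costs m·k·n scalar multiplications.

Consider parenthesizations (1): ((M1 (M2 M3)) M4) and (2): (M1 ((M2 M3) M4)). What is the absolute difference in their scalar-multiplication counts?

Order (1) = ((M1 (M2 M3)) M4): (M2 M3): 8×35 by 35×50 → 8×50, cost 8·35·50 = 14000; (M1 (M2 M3)): 77×8 by 8×50 → 77×50, cost 77·8·50 = 30800; cumulative 44800; ((M1 (M2 M3)) M4): 77×50 by 50×39 → 77×39, cost 77·50·39 = 150150; cumulative 194950. Total 194950.
Order (2) = (M1 ((M2 M3) M4)): (M2 M3): 8×35 by 35×50 → 8×50, cost 8·35·50 = 14000; ((M2 M3) M4): 8×50 by 50×39 → 8×39, cost 8·50·39 = 15600; cumulative 29600; (M1 ((M2 M3) M4)): 77×8 by 8×39 → 77×39, cost 77·8·39 = 24024; cumulative 53624. Total 53624.
Difference: |194950 − 53624| = 141326.

141326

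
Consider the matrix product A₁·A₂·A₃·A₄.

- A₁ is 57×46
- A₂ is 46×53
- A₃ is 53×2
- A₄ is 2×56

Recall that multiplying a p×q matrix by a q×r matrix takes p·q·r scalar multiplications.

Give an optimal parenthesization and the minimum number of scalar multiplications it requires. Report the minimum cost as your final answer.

Adjacent pairs: A₁A₂ = 57·46·53 = 138966; A₂A₃ = 46·53·2 = 4876; A₃A₄ = 53·2·56 = 5936.
Length 3: A₁..A₃: k=1: 0+4876+57·46·2=10120; k=2: 138966+0+57·53·2=145008 → min 10120 | A₂..A₄: k=2: 0+5936+46·53·56=142464; k=3: 4876+0+46·2·56=10028 → min 10028.
Length 4: A₁..A₄: k=1: 0+10028+57·46·56=156860; k=2: 138966+5936+57·53·56=314078; k=3: 10120+0+57·2·56=16504 → min 16504.
Optimal parenthesization: ((A₁·(A₂·A₃))·A₄) with cost 16504.

16504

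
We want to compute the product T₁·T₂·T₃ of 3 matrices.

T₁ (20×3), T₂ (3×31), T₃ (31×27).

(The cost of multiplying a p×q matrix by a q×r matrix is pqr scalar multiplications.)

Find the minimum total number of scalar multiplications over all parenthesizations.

4131

Order (T₁·(T₂·T₃)): (T₂·T₃): 3×31 by 31×27 → 3×27, cost 3·31·27 = 2511; (T₁·(T₂·T₃)): 20×3 by 3×27 → 20×27, cost 20·3·27 = 1620; cumulative 4131. Total 4131.
Order ((T₁·T₂)·T₃): (T₁·T₂): 20×3 by 3×31 → 20×31, cost 20·3·31 = 1860; ((T₁·T₂)·T₃): 20×31 by 31×27 → 20×27, cost 20·31·27 = 16740; cumulative 18600. Total 18600.
Minimum: 4131.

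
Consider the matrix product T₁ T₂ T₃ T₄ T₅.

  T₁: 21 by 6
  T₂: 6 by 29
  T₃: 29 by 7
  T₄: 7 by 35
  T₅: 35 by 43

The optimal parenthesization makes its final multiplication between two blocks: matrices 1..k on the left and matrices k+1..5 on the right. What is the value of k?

Adjacent pairs: T₁T₂ = 21·6·29 = 3654; T₂T₃ = 6·29·7 = 1218; T₃T₄ = 29·7·35 = 7105; T₄T₅ = 7·35·43 = 10535.
Length 3: T₁..T₃: k=1: 0+1218+21·6·7=2100; k=2: 3654+0+21·29·7=7917 → min 2100 | T₂..T₄: k=2: 0+7105+6·29·35=13195; k=3: 1218+0+6·7·35=2688 → min 2688 | T₃..T₅: k=3: 0+10535+29·7·43=19264; k=4: 7105+0+29·35·43=50750 → min 19264.
Length 4: T₁..T₄: k=1: 0+2688+21·6·35=7098; k=2: 3654+7105+21·29·35=32074; k=3: 2100+0+21·7·35=7245 → min 7098 | T₂..T₅: k=2: 0+19264+6·29·43=26746; k=3: 1218+10535+6·7·43=13559; k=4: 2688+0+6·35·43=11718 → min 11718.
Top-level splits: k=1: (T₁..T₁)·(T₂..T₅) → 0+11718+21·6·43 = 17136; k=2: (T₁..T₂)·(T₃..T₅) → 3654+19264+21·29·43 = 49105; k=3: (T₁..T₃)·(T₄..T₅) → 2100+10535+21·7·43 = 18956; k=4: (T₁..T₄)·(T₅..T₅) → 7098+0+21·35·43 = 38703.
Best split is after T₁, i.e. k = 1.

1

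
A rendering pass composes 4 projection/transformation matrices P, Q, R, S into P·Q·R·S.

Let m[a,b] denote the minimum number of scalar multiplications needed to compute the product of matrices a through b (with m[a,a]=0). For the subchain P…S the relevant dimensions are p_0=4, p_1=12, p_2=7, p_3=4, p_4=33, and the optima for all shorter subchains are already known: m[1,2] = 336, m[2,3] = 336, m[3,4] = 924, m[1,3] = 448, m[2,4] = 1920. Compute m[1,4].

m[1,4] = min over k∈[1,3] of m[1,k]+m[k+1,4]+p_{0}·p_k·p_{4}.
k=1: 0 + 1920 + 4·12·33 = 3504; k=2: 336 + 924 + 4·7·33 = 2184; k=3: 448 + 0 + 4·4·33 = 976.
Minimum: 976 at k=3.

976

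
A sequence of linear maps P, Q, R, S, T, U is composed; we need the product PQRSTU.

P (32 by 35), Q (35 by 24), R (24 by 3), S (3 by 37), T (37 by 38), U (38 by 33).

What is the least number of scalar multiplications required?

Adjacent pairs: PQ = 32·35·24 = 26880; QR = 35·24·3 = 2520; RS = 24·3·37 = 2664; ST = 3·37·38 = 4218; TU = 37·38·33 = 46398.
Length 3: P..R: k=1: 0+2520+32·35·3=5880; k=2: 26880+0+32·24·3=29184 → min 5880 | Q..S: k=2: 0+2664+35·24·37=33744; k=3: 2520+0+35·3·37=6405 → min 6405 | R..T: k=3: 0+4218+24·3·38=6954; k=4: 2664+0+24·37·38=36408 → min 6954 | S..U: k=4: 0+46398+3·37·33=50061; k=5: 4218+0+3·38·33=7980 → min 7980.
Length 4: P..S: k=1: 0+6405+32·35·37=47845; k=2: 26880+2664+32·24·37=57960; k=3: 5880+0+32·3·37=9432 → min 9432 | Q..T: k=2: 0+6954+35·24·38=38874; k=3: 2520+4218+35·3·38=10728; k=4: 6405+0+35·37·38=55615 → min 10728 | R..U: k=3: 0+7980+24·3·33=10356; k=4: 2664+46398+24·37·33=78366; k=5: 6954+0+24·38·33=37050 → min 10356.
Length 5: P..T: k=1: 0+10728+32·35·38=53288; k=2: 26880+6954+32·24·38=63018; k=3: 5880+4218+32·3·38=13746; k=4: 9432+0+32·37·38=54424 → min 13746 | Q..U: k=2: 0+10356+35·24·33=38076; k=3: 2520+7980+35·3·33=13965; k=4: 6405+46398+35·37·33=95538; k=5: 10728+0+35·38·33=54618 → min 13965.
Length 6: P..U: k=1: 0+13965+32·35·33=50925; k=2: 26880+10356+32·24·33=62580; k=3: 5880+7980+32·3·33=17028; k=4: 9432+46398+32·37·33=94902; k=5: 13746+0+32·38·33=53874 → min 17028.
Optimal order: ((P(QR))((ST)U)) with cost 17028.

17028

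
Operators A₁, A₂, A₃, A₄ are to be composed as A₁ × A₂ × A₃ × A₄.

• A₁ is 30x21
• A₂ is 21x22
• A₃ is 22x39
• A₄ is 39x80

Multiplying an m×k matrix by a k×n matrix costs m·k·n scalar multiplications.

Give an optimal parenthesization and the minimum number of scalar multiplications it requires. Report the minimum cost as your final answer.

Adjacent pairs: A₁A₂ = 30·21·22 = 13860; A₂A₃ = 21·22·39 = 18018; A₃A₄ = 22·39·80 = 68640.
Length 3: A₁..A₃: k=1: 0+18018+30·21·39=42588; k=2: 13860+0+30·22·39=39600 → min 39600 | A₂..A₄: k=2: 0+68640+21·22·80=105600; k=3: 18018+0+21·39·80=83538 → min 83538.
Length 4: A₁..A₄: k=1: 0+83538+30·21·80=133938; k=2: 13860+68640+30·22·80=135300; k=3: 39600+0+30·39·80=133200 → min 133200.
Optimal parenthesization: (((A₁ × A₂) × A₃) × A₄) with cost 133200.

133200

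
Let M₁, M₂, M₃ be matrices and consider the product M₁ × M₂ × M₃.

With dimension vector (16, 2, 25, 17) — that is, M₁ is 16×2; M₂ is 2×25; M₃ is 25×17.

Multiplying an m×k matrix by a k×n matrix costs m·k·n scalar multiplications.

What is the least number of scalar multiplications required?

Order (M₁ × (M₂ × M₃)): (M₂ × M₃): 2×25 by 25×17 → 2×17, cost 2·25·17 = 850; (M₁ × (M₂ × M₃)): 16×2 by 2×17 → 16×17, cost 16·2·17 = 544; cumulative 1394. Total 1394.
Order ((M₁ × M₂) × M₃): (M₁ × M₂): 16×2 by 2×25 → 16×25, cost 16·2·25 = 800; ((M₁ × M₂) × M₃): 16×25 by 25×17 → 16×17, cost 16·25·17 = 6800; cumulative 7600. Total 7600.
Minimum: 1394.

1394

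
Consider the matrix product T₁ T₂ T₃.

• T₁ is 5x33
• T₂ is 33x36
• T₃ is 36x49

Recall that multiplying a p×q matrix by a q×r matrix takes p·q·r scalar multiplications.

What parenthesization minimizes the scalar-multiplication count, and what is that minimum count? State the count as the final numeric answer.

(T₁ (T₂ T₃)): cost 66297.
((T₁ T₂) T₃): cost 14760.
Optimal: ((T₁ T₂) T₃) with cost 14760.

14760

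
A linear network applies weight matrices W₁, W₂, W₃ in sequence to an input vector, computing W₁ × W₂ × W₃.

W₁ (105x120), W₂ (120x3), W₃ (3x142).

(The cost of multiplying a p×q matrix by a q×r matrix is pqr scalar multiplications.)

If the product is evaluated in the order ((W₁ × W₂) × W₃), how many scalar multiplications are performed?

82530

(W₁ × W₂): 105×120 by 120×3 → 105×3, cost 105·120·3 = 37800
((W₁ × W₂) × W₃): 105×3 by 3×142 → 105×142, cost 105·3·142 = 44730; cumulative 82530
Total: 82530 scalar multiplications.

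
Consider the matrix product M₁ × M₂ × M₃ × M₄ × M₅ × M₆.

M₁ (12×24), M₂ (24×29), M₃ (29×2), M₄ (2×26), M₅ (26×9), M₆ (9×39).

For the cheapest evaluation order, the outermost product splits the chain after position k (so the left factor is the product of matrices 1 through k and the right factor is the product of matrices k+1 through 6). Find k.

Adjacent pairs: M₁M₂ = 12·24·29 = 8352; M₂M₃ = 24·29·2 = 1392; M₃M₄ = 29·2·26 = 1508; M₄M₅ = 2·26·9 = 468; M₅M₆ = 26·9·39 = 9126.
Length 3: M₁..M₃: k=1: 0+1392+12·24·2=1968; k=2: 8352+0+12·29·2=9048 → min 1968 | M₂..M₄: k=2: 0+1508+24·29·26=19604; k=3: 1392+0+24·2·26=2640 → min 2640 | M₃..M₅: k=3: 0+468+29·2·9=990; k=4: 1508+0+29·26·9=8294 → min 990 | M₄..M₆: k=4: 0+9126+2·26·39=11154; k=5: 468+0+2·9·39=1170 → min 1170.
Length 4: M₁..M₄: k=1: 0+2640+12·24·26=10128; k=2: 8352+1508+12·29·26=18908; k=3: 1968+0+12·2·26=2592 → min 2592 | M₂..M₅: k=2: 0+990+24·29·9=7254; k=3: 1392+468+24·2·9=2292; k=4: 2640+0+24·26·9=8256 → min 2292 | M₃..M₆: k=3: 0+1170+29·2·39=3432; k=4: 1508+9126+29·26·39=40040; k=5: 990+0+29·9·39=11169 → min 3432.
Length 5: M₁..M₅: k=1: 0+2292+12·24·9=4884; k=2: 8352+990+12·29·9=12474; k=3: 1968+468+12·2·9=2652; k=4: 2592+0+12·26·9=5400 → min 2652 | M₂..M₆: k=2: 0+3432+24·29·39=30576; k=3: 1392+1170+24·2·39=4434; k=4: 2640+9126+24·26·39=36102; k=5: 2292+0+24·9·39=10716 → min 4434.
Top-level splits: k=1: (M₁..M₁)·(M₂..M₆) → 0+4434+12·24·39 = 15666; k=2: (M₁..M₂)·(M₃..M₆) → 8352+3432+12·29·39 = 25356; k=3: (M₁..M₃)·(M₄..M₆) → 1968+1170+12·2·39 = 4074; k=4: (M₁..M₄)·(M₅..M₆) → 2592+9126+12·26·39 = 23886; k=5: (M₁..M₅)·(M₆..M₆) → 2652+0+12·9·39 = 6864.
Best split is after M₃, i.e. k = 3.

3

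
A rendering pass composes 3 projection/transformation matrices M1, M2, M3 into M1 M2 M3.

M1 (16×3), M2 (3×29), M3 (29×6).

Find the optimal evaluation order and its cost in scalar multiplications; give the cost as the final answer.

(M1 (M2 M3)): cost 810.
((M1 M2) M3): cost 4176.
Optimal: (M1 (M2 M3)) with cost 810.

810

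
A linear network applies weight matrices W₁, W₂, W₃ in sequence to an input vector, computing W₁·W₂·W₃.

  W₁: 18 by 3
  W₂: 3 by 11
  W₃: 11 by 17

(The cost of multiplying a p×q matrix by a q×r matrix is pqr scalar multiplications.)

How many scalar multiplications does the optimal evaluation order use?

1479

Order (W₁·(W₂·W₃)): (W₂·W₃): 3×11 by 11×17 → 3×17, cost 3·11·17 = 561; (W₁·(W₂·W₃)): 18×3 by 3×17 → 18×17, cost 18·3·17 = 918; cumulative 1479. Total 1479.
Order ((W₁·W₂)·W₃): (W₁·W₂): 18×3 by 3×11 → 18×11, cost 18·3·11 = 594; ((W₁·W₂)·W₃): 18×11 by 11×17 → 18×17, cost 18·11·17 = 3366; cumulative 3960. Total 3960.
Minimum: 1479.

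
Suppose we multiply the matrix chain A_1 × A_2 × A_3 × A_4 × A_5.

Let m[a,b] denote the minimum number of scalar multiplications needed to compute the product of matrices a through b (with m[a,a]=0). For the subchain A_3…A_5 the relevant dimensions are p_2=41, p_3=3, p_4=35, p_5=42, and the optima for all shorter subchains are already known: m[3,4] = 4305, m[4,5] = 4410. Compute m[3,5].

9576

m[3,5] = min over k∈[3,4] of m[3,k]+m[k+1,5]+p_{2}·p_k·p_{5}.
k=3: 0 + 4410 + 41·3·42 = 9576; k=4: 4305 + 0 + 41·35·42 = 64575.
Minimum: 9576 at k=3.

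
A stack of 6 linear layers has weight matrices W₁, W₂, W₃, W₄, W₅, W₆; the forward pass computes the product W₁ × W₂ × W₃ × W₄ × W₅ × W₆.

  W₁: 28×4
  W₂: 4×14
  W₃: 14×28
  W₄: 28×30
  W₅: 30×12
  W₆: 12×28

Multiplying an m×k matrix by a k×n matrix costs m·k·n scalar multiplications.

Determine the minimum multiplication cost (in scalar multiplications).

Adjacent pairs: W₁W₂ = 28·4·14 = 1568; W₂W₃ = 4·14·28 = 1568; W₃W₄ = 14·28·30 = 11760; W₄W₅ = 28·30·12 = 10080; W₅W₆ = 30·12·28 = 10080.
Length 3: W₁..W₃: k=1: 0+1568+28·4·28=4704; k=2: 1568+0+28·14·28=12544 → min 4704 | W₂..W₄: k=2: 0+11760+4·14·30=13440; k=3: 1568+0+4·28·30=4928 → min 4928 | W₃..W₅: k=3: 0+10080+14·28·12=14784; k=4: 11760+0+14·30·12=16800 → min 14784 | W₄..W₆: k=4: 0+10080+28·30·28=33600; k=5: 10080+0+28·12·28=19488 → min 19488.
Length 4: W₁..W₄: k=1: 0+4928+28·4·30=8288; k=2: 1568+11760+28·14·30=25088; k=3: 4704+0+28·28·30=28224 → min 8288 | W₂..W₅: k=2: 0+14784+4·14·12=15456; k=3: 1568+10080+4·28·12=12992; k=4: 4928+0+4·30·12=6368 → min 6368 | W₃..W₆: k=3: 0+19488+14·28·28=30464; k=4: 11760+10080+14·30·28=33600; k=5: 14784+0+14·12·28=19488 → min 19488.
Length 5: W₁..W₅: k=1: 0+6368+28·4·12=7712; k=2: 1568+14784+28·14·12=21056; k=3: 4704+10080+28·28·12=24192; k=4: 8288+0+28·30·12=18368 → min 7712 | W₂..W₆: k=2: 0+19488+4·14·28=21056; k=3: 1568+19488+4·28·28=24192; k=4: 4928+10080+4·30·28=18368; k=5: 6368+0+4·12·28=7712 → min 7712.
Length 6: W₁..W₆: k=1: 0+7712+28·4·28=10848; k=2: 1568+19488+28·14·28=32032; k=3: 4704+19488+28·28·28=46144; k=4: 8288+10080+28·30·28=41888; k=5: 7712+0+28·12·28=17120 → min 10848.
Optimal order: (W₁ × ((((W₂ × W₃) × W₄) × W₅) × W₆)) with cost 10848.

10848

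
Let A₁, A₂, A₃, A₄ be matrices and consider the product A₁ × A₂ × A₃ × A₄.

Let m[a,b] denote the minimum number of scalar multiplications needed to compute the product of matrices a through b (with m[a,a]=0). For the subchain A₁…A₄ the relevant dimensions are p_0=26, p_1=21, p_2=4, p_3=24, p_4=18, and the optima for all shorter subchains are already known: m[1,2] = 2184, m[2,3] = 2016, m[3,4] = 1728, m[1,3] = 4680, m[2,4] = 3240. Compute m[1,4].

5784

m[1,4] = min over k∈[1,3] of m[1,k]+m[k+1,4]+p_{0}·p_k·p_{4}.
k=1: 0 + 3240 + 26·21·18 = 13068; k=2: 2184 + 1728 + 26·4·18 = 5784; k=3: 4680 + 0 + 26·24·18 = 15912.
Minimum: 5784 at k=2.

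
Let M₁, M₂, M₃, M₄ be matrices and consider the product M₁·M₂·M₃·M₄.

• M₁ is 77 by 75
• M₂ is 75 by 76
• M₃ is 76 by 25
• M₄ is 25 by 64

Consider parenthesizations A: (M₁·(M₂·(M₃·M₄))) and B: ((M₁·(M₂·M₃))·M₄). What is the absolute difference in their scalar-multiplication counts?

445925

Order A = (M₁·(M₂·(M₃·M₄))): (M₃·M₄): 76×25 by 25×64 → 76×64, cost 76·25·64 = 121600; (M₂·(M₃·M₄)): 75×76 by 76×64 → 75×64, cost 75·76·64 = 364800; cumulative 486400; (M₁·(M₂·(M₃·M₄))): 77×75 by 75×64 → 77×64, cost 77·75·64 = 369600; cumulative 856000. Total 856000.
Order B = ((M₁·(M₂·M₃))·M₄): (M₂·M₃): 75×76 by 76×25 → 75×25, cost 75·76·25 = 142500; (M₁·(M₂·M₃)): 77×75 by 75×25 → 77×25, cost 77·75·25 = 144375; cumulative 286875; ((M₁·(M₂·M₃))·M₄): 77×25 by 25×64 → 77×64, cost 77·25·64 = 123200; cumulative 410075. Total 410075.
Difference: |856000 − 410075| = 445925.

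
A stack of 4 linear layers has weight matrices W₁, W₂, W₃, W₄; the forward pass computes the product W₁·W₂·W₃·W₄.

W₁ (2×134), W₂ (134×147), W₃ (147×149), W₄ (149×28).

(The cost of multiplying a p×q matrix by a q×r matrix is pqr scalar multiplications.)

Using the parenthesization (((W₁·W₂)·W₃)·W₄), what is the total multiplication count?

(W₁·W₂): 2×134 by 134×147 → 2×147, cost 2·134·147 = 39396
((W₁·W₂)·W₃): 2×147 by 147×149 → 2×149, cost 2·147·149 = 43806; cumulative 83202
(((W₁·W₂)·W₃)·W₄): 2×149 by 149×28 → 2×28, cost 2·149·28 = 8344; cumulative 91546
Total: 91546 scalar multiplications.

91546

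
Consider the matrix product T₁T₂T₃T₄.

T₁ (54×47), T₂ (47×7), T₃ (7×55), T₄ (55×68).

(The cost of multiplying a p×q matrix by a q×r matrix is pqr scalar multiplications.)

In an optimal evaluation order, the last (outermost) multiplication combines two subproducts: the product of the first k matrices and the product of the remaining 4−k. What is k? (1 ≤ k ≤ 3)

2

Adjacent pairs: T₁T₂ = 54·47·7 = 17766; T₂T₃ = 47·7·55 = 18095; T₃T₄ = 7·55·68 = 26180.
Length 3: T₁..T₃: k=1: 0+18095+54·47·55=157685; k=2: 17766+0+54·7·55=38556 → min 38556 | T₂..T₄: k=2: 0+26180+47·7·68=48552; k=3: 18095+0+47·55·68=193875 → min 48552.
Top-level splits: k=1: (T₁..T₁)·(T₂..T₄) → 0+48552+54·47·68 = 221136; k=2: (T₁..T₂)·(T₃..T₄) → 17766+26180+54·7·68 = 69650; k=3: (T₁..T₃)·(T₄..T₄) → 38556+0+54·55·68 = 240516.
Best split is after T₂, i.e. k = 2.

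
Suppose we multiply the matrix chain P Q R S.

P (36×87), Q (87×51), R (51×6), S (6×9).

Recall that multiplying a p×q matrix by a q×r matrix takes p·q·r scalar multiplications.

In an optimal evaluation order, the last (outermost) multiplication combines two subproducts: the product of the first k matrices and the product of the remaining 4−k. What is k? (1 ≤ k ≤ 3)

3

Adjacent pairs: PQ = 36·87·51 = 159732; QR = 87·51·6 = 26622; RS = 51·6·9 = 2754.
Length 3: P..R: k=1: 0+26622+36·87·6=45414; k=2: 159732+0+36·51·6=170748 → min 45414 | Q..S: k=2: 0+2754+87·51·9=42687; k=3: 26622+0+87·6·9=31320 → min 31320.
Top-level splits: k=1: (P..P)·(Q..S) → 0+31320+36·87·9 = 59508; k=2: (P..Q)·(R..S) → 159732+2754+36·51·9 = 179010; k=3: (P..R)·(S..S) → 45414+0+36·6·9 = 47358.
Best split is after R, i.e. k = 3.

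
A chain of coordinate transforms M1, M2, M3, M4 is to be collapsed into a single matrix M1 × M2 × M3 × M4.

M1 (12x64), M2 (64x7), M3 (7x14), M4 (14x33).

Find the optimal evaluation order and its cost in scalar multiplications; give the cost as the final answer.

Adjacent pairs: M1M2 = 12·64·7 = 5376; M2M3 = 64·7·14 = 6272; M3M4 = 7·14·33 = 3234.
Length 3: M1..M3: k=1: 0+6272+12·64·14=17024; k=2: 5376+0+12·7·14=6552 → min 6552 | M2..M4: k=2: 0+3234+64·7·33=18018; k=3: 6272+0+64·14·33=35840 → min 18018.
Length 4: M1..M4: k=1: 0+18018+12·64·33=43362; k=2: 5376+3234+12·7·33=11382; k=3: 6552+0+12·14·33=12096 → min 11382.
Optimal parenthesization: ((M1 × M2) × (M3 × M4)) with cost 11382.

11382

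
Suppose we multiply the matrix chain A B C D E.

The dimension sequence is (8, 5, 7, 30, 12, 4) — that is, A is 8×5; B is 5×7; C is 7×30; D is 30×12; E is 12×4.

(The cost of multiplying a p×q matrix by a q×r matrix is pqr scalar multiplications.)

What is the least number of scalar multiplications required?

2580

Adjacent pairs: AB = 8·5·7 = 280; BC = 5·7·30 = 1050; CD = 7·30·12 = 2520; DE = 30·12·4 = 1440.
Length 3: A..C: k=1: 0+1050+8·5·30=2250; k=2: 280+0+8·7·30=1960 → min 1960 | B..D: k=2: 0+2520+5·7·12=2940; k=3: 1050+0+5·30·12=2850 → min 2850 | C..E: k=3: 0+1440+7·30·4=2280; k=4: 2520+0+7·12·4=2856 → min 2280.
Length 4: A..D: k=1: 0+2850+8·5·12=3330; k=2: 280+2520+8·7·12=3472; k=3: 1960+0+8·30·12=4840 → min 3330 | B..E: k=2: 0+2280+5·7·4=2420; k=3: 1050+1440+5·30·4=3090; k=4: 2850+0+5·12·4=3090 → min 2420.
Length 5: A..E: k=1: 0+2420+8·5·4=2580; k=2: 280+2280+8·7·4=2784; k=3: 1960+1440+8·30·4=4360; k=4: 3330+0+8·12·4=3714 → min 2580.
Optimal order: (A (B (C (D E)))) with cost 2580.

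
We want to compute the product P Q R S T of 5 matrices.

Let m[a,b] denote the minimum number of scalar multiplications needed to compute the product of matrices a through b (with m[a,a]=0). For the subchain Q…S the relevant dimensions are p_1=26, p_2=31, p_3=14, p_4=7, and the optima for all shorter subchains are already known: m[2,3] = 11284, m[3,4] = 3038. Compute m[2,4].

m[2,4] = min over k∈[2,3] of m[2,k]+m[k+1,4]+p_{1}·p_k·p_{4}.
k=2: 0 + 3038 + 26·31·7 = 8680; k=3: 11284 + 0 + 26·14·7 = 13832.
Minimum: 8680 at k=2.

8680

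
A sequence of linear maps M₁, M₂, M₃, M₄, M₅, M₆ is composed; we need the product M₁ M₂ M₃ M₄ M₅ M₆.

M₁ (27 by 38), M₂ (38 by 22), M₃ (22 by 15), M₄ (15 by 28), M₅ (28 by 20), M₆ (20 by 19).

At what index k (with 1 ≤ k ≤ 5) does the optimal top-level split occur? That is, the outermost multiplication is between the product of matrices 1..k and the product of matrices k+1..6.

3

Adjacent pairs: M₁M₂ = 27·38·22 = 22572; M₂M₃ = 38·22·15 = 12540; M₃M₄ = 22·15·28 = 9240; M₄M₅ = 15·28·20 = 8400; M₅M₆ = 28·20·19 = 10640.
Length 3: M₁..M₃: k=1: 0+12540+27·38·15=27930; k=2: 22572+0+27·22·15=31482 → min 27930 | M₂..M₄: k=2: 0+9240+38·22·28=32648; k=3: 12540+0+38·15·28=28500 → min 28500 | M₃..M₅: k=3: 0+8400+22·15·20=15000; k=4: 9240+0+22·28·20=21560 → min 15000 | M₄..M₆: k=4: 0+10640+15·28·19=18620; k=5: 8400+0+15·20·19=14100 → min 14100.
Length 4: M₁..M₄: k=1: 0+28500+27·38·28=57228; k=2: 22572+9240+27·22·28=48444; k=3: 27930+0+27·15·28=39270 → min 39270 | M₂..M₅: k=2: 0+15000+38·22·20=31720; k=3: 12540+8400+38·15·20=32340; k=4: 28500+0+38·28·20=49780 → min 31720 | M₃..M₆: k=3: 0+14100+22·15·19=20370; k=4: 9240+10640+22·28·19=31584; k=5: 15000+0+22·20·19=23360 → min 20370.
Length 5: M₁..M₅: k=1: 0+31720+27·38·20=52240; k=2: 22572+15000+27·22·20=49452; k=3: 27930+8400+27·15·20=44430; k=4: 39270+0+27·28·20=54390 → min 44430 | M₂..M₆: k=2: 0+20370+38·22·19=36254; k=3: 12540+14100+38·15·19=37470; k=4: 28500+10640+38·28·19=59356; k=5: 31720+0+38·20·19=46160 → min 36254.
Top-level splits: k=1: (M₁..M₁)·(M₂..M₆) → 0+36254+27·38·19 = 55748; k=2: (M₁..M₂)·(M₃..M₆) → 22572+20370+27·22·19 = 54228; k=3: (M₁..M₃)·(M₄..M₆) → 27930+14100+27·15·19 = 49725; k=4: (M₁..M₄)·(M₅..M₆) → 39270+10640+27·28·19 = 64274; k=5: (M₁..M₅)·(M₆..M₆) → 44430+0+27·20·19 = 54690.
Best split is after M₃, i.e. k = 3.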